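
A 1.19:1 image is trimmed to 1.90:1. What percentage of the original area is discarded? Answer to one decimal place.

The width stays; only height is cut (since 1.90:1 is wider than 1.19:1).
Fraction kept = (1.190)/(1.900) ≈ 62.63%, so 37.37% is lost.

37.4%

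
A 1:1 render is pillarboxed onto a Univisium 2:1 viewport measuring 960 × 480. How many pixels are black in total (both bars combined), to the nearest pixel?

1:1 (1.000) < Univisium 2:1 (2.000), so the render fills the height.
The render is 480 × 1/1 ≈ 480.0000 px wide.
Leftover width: 960 − 480.0000 = 480.0000 px.
That's 480.0000 × 480 ≈ 230400 black pixels.

230400 pixels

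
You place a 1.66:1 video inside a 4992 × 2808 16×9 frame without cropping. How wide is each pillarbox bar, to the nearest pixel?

1.66:1 is narrower than 16×9, so it spans the full height.
The video is 2808 × 1.660 ≈ 4661.28 px wide.
4992 − 4661.28 = 330.72 px of bars (165.36 each).

165 px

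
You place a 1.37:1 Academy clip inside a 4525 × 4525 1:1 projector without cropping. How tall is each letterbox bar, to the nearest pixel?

1.37:1 Academy is wider than 1:1, so it spans the full width.
That makes the image 3302.92 px tall (4525 / 1.370).
Black = 4525 − 3302.92 = 1222.08 px, or 611.04 per bar.

611 px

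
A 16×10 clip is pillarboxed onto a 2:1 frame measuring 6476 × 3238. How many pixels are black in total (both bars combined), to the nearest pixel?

4193858 pixels

Since 1.600 < 2.000, the clip is height-limited.
That makes the image 5180.8000 px wide (3238 × 16/10).
6476 − 5180.8000 = 1295.2000 px of bars.
That's 1295.2000 × 3238 ≈ 4193858 black pixels.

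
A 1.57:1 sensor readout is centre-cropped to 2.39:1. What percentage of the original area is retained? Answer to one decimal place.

65.7%

2.39:1 is wider than 1.57:1, so the crop keeps the full width and trims the height.
Area ratio = (1.570)/(2.390) = 65.69% retained.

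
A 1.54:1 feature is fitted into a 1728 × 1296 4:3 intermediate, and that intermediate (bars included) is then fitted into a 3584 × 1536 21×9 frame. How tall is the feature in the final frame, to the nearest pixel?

1.54:1 in 1728×1296: fills the width, so the feature is 1728.00 × 1122.08.
Second fit — the 4:3 canvas into 3584×1536 spans the height: 2048.00 × 1536.00 (×1.1852 from 1728×1296).
The feature scales with it: height 1122.08 × 1.1852 ≈ 1329.87.

1330 px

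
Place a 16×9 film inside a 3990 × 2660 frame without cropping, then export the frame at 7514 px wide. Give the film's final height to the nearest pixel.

Fitted into 3990×2660, the film spans the width; its height is 3990 × 9/16 ≈ 2244.38 px.
Scaling 3990 → 7514 is ×1.8832, so the height becomes 2244.38 × 1.8832 ≈ 4226.62 px.

4227 px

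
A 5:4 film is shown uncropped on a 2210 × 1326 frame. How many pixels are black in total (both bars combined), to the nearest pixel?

732615 pixels

5:4 is narrower than 5:3, so it spans the full height.
The film is 1326 × 5/4 ≈ 1657.5000 px wide.
Black = 2210 − 1657.5000 = 552.5000 px.
Bar area = 552.5000 × 1326 ≈ 732615 px.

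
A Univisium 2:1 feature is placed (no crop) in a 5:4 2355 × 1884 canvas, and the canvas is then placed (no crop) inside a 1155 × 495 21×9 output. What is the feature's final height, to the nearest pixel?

First fit — Univisium 2:1 into 2355×1884 spans the width: 2355.00 × 1177.50.
The 5:4 canvas is height-limited in 1155×495, giving 618.75 × 495.00; scale factor 0.2627.
So the feature's height is 1177.50 × 0.2627 ≈ 309.38.

309 px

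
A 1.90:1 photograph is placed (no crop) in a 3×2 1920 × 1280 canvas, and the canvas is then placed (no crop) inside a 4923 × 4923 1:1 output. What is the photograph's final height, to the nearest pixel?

1.90:1 in 1920×1280: fills the width, so the photograph is 1920.00 × 1010.53.
Second fit — the 3×2 canvas into 4923×4923 spans the width: 4923.00 × 3282.00 (×2.5641 from 1920×1280).
Applying the same ×2.5641: 1010.53 → 2591.05.

2591 px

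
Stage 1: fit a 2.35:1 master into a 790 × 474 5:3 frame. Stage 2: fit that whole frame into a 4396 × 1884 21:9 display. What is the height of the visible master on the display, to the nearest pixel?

1336 px

First fit — 2.35:1 into 790×474 spans the width: 790.00 × 336.17.
The 5:3 canvas is height-limited in 4396×1884, giving 3140.00 × 1884.00; scale factor 3.9747.
Applying the same ×3.9747: 336.17 → 1336.17.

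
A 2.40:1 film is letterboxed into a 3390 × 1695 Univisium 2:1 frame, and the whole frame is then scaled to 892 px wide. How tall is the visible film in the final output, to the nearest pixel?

At 3390×1695 the film is width-limited, so height = 3390 / 2.400 ≈ 1412.50 px.
Scaling 3390 → 892 is ×0.2631, so the height becomes 1412.50 × 0.2631 ≈ 371.67 px.

372 px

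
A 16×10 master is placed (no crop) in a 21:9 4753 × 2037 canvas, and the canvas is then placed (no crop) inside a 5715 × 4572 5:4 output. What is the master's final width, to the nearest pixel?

3919 px

First fit — 16×10 into 4753×2037 spans the height: 3259.20 × 2037.00.
Second fit — the 21:9 canvas into 5715×4572 spans the width: 5715.00 × 2449.29 (×1.2024 from 4753×2037).
So the master's width is 3259.20 × 1.2024 ≈ 3918.86.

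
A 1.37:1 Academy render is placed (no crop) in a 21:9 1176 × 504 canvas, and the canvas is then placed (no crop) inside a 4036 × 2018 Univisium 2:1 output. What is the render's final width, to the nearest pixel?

First fit — 1.37:1 Academy into 1176×504 spans the height: 690.48 × 504.00.
Second fit — the 21:9 canvas into 4036×2018 spans the width: 4036.00 × 1729.71 (×3.4320 from 1176×504).
So the render's width is 690.48 × 3.4320 ≈ 2369.71.

2370 px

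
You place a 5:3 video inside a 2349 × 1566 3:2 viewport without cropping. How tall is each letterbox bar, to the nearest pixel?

5:3 is wider than 3:2, so it spans the full width.
That makes the image 1409.40 px tall (2349 × 3/5).
Leftover height: 1566 − 1409.40 = 156.60 px → 78.30 each side.

78 px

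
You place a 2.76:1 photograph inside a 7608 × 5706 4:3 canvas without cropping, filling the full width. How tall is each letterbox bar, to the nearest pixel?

Content height = 7608 / 2.760 ≈ 2756.52 px.
Black = 5706 − 2756.52 = 2949.48 px, or 1474.74 per bar.

1475 px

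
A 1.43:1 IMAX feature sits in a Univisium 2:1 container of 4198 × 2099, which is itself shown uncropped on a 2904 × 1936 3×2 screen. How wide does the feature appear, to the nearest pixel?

Inside the 4198×2099 canvas the feature is height-limited at 3001.57 × 2099.00.
Second fit — the Univisium 2:1 canvas into 2904×1936 spans the width: 2904.00 × 1452.00 (×0.6918 from 4198×2099).
The feature scales with it: width 3001.57 × 0.6918 ≈ 2076.36.

2076 px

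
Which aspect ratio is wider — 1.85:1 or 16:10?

1.85:1

1.85 and 16:10 = 1.6; 1.85 > 1.6.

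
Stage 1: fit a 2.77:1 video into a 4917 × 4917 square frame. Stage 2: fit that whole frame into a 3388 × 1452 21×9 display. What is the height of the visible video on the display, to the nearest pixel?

524 px

Inside the 4917×4917 canvas the video is width-limited at 4917.00 × 1775.09.
Second fit — the square canvas into 3388×1452 spans the height: 1452.00 × 1452.00 (×0.2953 from 4917×4917).
So the video's height is 1775.09 × 0.2953 ≈ 524.19.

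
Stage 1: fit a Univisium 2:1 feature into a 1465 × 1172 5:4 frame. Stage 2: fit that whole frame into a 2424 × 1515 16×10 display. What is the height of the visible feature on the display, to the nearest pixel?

Inside the 1465×1172 canvas the feature is width-limited at 1465.00 × 732.50.
Second fit — the 5:4 canvas into 2424×1515 spans the height: 1893.75 × 1515.00 (×1.2927 from 1465×1172).
So the feature's height is 732.50 × 1.2927 ≈ 946.88.

947 px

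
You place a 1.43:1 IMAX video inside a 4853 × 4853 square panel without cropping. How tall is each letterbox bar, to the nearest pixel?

Since 1.430 > 1.000, the video is width-limited.
That makes the image 3393.71 px tall (4853 / 1.430).
Leftover height: 4853 − 3393.71 = 1459.29 px → 729.65 each side.

730 px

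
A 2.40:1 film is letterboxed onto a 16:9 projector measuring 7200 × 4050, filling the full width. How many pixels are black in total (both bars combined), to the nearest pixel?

7560000 pixels

The film is 7200 / 2.400 ≈ 3000.0000 px tall.
4050 − 3000.0000 = 1050.0000 px of bars.
Bar area = 1050.0000 × 7200 ≈ 7560000 px.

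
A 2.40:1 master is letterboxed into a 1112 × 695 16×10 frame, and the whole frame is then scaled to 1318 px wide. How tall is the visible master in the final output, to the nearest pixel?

Fitted into 1112×695, the master spans the width; its height is 1112 / 2.400 ≈ 463.33 px.
Resizing to 1318 px wide multiplies everything by 1.1853: 463.33 → 549.17 px.

549 px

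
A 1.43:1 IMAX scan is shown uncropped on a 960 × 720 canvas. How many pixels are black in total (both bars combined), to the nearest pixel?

1.43:1 IMAX (1.430) > 4:3 (1.333), so the scan fills the width.
Content height = 960 / 1.430 ≈ 671.3287 px.
Leftover height: 720 − 671.3287 = 48.6713 px.
Across the 960-px span: 48.6713 × 960 ≈ 46724 px.

46724 pixels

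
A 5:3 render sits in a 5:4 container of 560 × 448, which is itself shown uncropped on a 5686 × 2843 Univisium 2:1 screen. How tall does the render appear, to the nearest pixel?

2132 px

Inside the 560×448 canvas the render is width-limited at 560.00 × 336.00.
5:4 in 5686×2843: fills the height, so the intermediate becomes 3553.75 × 2843.00 — a scale of ×6.3460.
The render scales with it: height 336.00 × 6.3460 ≈ 2132.25.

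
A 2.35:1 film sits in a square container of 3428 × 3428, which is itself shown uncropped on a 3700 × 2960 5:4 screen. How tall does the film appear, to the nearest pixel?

Inside the 3428×3428 canvas the film is width-limited at 3428.00 × 1458.72.
Second fit — the square canvas into 3700×2960 spans the height: 2960.00 × 2960.00 (×0.8635 from 3428×3428).
So the film's height is 1458.72 × 0.8635 ≈ 1259.57.

1260 px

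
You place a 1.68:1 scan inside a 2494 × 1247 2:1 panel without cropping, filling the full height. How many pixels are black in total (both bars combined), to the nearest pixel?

The scan is 1247 × 1.680 ≈ 2094.9600 px wide.
Black = 2494 − 2094.9600 = 399.0400 px.
Across the 1247-px span: 399.0400 × 1247 ≈ 497603 px.

497603 pixels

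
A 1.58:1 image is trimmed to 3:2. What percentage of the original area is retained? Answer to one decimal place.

94.9%

Going from 1.58:1 to 3:2 means cutting width while keeping height.
(1.500)/(1.580) ≈ 0.949 of the area survives.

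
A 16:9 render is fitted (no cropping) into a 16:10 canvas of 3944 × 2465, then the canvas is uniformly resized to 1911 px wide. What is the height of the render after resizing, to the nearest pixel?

1075 px

In the 3944×2465 frame the render fills the width: height = 3944 × 9/16 ≈ 2218.50 px.
Scaling 3944 → 1911 is ×0.4845, so the height becomes 2218.50 × 0.4845 ≈ 1074.94 px.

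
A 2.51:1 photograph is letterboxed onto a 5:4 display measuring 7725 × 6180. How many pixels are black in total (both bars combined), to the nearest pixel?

Since 2.510 > 1.250, the photograph is width-limited.
The photograph is 7725 / 2.510 ≈ 3077.6892 px tall.
Leftover height: 6180 − 3077.6892 = 3102.3108 px.
That's 3102.3108 × 7725 ≈ 23965351 black pixels.

23965351 pixels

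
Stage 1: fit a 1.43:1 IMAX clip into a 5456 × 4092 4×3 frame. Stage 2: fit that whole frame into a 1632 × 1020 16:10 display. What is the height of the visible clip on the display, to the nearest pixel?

1.43:1 IMAX in 5456×4092: fills the width, so the clip is 5456.00 × 3815.38.
4×3 in 1632×1020: fills the height, so the intermediate becomes 1360.00 × 1020.00 — a scale of ×0.2493.
So the clip's height is 3815.38 × 0.2493 ≈ 951.05.

951 px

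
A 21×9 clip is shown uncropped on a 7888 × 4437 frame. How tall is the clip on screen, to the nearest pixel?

21×9 is wider than 16×9, so it spans the full width.
Content height = 7888 × 9/21 ≈ 3380.57 px.

3381 px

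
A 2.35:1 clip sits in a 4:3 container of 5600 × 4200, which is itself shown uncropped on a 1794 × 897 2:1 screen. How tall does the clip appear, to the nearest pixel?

509 px

2.35:1 in 5600×4200: fills the width, so the clip is 5600.00 × 2382.98.
4:3 in 1794×897: fills the height, so the intermediate becomes 1196.00 × 897.00 — a scale of ×0.2136.
The clip scales with it: height 2382.98 × 0.2136 ≈ 508.94.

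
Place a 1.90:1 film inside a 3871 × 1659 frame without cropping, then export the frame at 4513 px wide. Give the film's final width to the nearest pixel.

In the 3871×1659 frame the film fills the height: width = 1659 × 1.900 ≈ 3152.10 px.
Resizing to 4513 px wide multiplies everything by 1.1658: 3152.10 → 3674.87 px.

3675 px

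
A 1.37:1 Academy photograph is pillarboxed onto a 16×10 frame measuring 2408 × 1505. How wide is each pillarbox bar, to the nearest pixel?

1.37:1 Academy is narrower than 16×10, so it spans the full height.
The photograph is 1505 × 1.370 ≈ 2061.85 px wide.
Black = 2408 − 2061.85 = 346.15 px, or 173.07 per bar.

173 px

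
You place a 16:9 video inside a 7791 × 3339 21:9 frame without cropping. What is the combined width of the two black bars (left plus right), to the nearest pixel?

1855 px

16:9 is narrower than 21:9, so it spans the full height.
Content width = 3339 × 16/9 ≈ 5936.00 px.
Black = 7791 − 5936.00 = 1855.00 px.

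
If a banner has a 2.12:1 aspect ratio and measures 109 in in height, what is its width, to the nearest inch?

231 in

Width = 109 × 2.120 = 231.08.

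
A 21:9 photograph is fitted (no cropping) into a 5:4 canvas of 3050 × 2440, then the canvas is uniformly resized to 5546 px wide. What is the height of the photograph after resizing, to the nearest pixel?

2377 px

Fitted into 3050×2440, the photograph spans the width; its height is 3050 × 9/21 ≈ 1307.14 px.
Resizing to 5546 px wide multiplies everything by 1.8184: 1307.14 → 2376.86 px.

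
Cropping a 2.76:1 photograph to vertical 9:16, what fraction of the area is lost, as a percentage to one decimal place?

79.6%

vertical 9:16 is narrower than 2.76:1, so the crop keeps the full height and trims the width.
Fraction kept = (0.562)/(2.760) ≈ 20.38%, so 79.62% is lost.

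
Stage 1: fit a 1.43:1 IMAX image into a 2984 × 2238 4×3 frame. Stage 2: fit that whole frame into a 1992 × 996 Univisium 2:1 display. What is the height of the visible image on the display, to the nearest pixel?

929 px

Inside the 2984×2238 canvas the image is width-limited at 2984.00 × 2086.71.
The 4×3 canvas is height-limited in 1992×996, giving 1328.00 × 996.00; scale factor 0.4450.
The image scales with it: height 2086.71 × 0.4450 ≈ 928.67.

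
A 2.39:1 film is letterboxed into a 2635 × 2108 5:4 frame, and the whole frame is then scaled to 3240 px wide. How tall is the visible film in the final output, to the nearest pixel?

Fitted into 2635×2108, the film spans the width; its height is 2635 / 2.390 ≈ 1102.51 px.
Scaling 2635 → 3240 is ×1.2296, so the height becomes 1102.51 × 1.2296 ≈ 1355.65 px.

1356 px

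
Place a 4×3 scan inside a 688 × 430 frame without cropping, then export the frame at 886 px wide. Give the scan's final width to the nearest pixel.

738 px

Fitted into 688×430, the scan spans the height; its width is 430 × 4/3 ≈ 573.33 px.
Resizing to 886 px wide multiplies everything by 1.2878: 573.33 → 738.33 px.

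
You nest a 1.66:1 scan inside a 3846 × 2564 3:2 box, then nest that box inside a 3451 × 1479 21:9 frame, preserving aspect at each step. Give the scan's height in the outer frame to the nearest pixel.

1336 px

First fit — 1.66:1 into 3846×2564 spans the width: 3846.00 × 2316.87.
3:2 in 3451×1479: fills the height, so the intermediate becomes 2218.50 × 1479.00 — a scale of ×0.5768.
Applying the same ×0.5768: 2316.87 → 1336.45.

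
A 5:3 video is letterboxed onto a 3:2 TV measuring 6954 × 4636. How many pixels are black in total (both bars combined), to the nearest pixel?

3223874 pixels

Since 1.667 > 1.500, the video is width-limited.
That makes the image 4172.4000 px tall (6954 × 3/5).
Leftover height: 4636 − 4172.4000 = 463.6000 px.
That's 463.6000 × 6954 ≈ 3223874 black pixels.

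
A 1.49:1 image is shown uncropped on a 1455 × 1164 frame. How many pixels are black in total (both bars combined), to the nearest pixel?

272798 pixels

1.49:1 is wider than 5:4, so it spans the full width.
Content height = 1455 / 1.490 ≈ 976.5101 px.
Black = 1164 − 976.5101 = 187.4899 px.
That's 187.4899 × 1455 ≈ 272798 black pixels.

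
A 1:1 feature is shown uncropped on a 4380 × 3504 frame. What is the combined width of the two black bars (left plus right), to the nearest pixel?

1:1 is narrower than 5:4, so it spans the full height.
Content width = 3504 × 1/1 ≈ 3504.00 px.
4380 − 3504.00 = 876.00 px of bars.

876 px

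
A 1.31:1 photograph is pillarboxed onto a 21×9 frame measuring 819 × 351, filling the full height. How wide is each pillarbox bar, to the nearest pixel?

That makes the image 459.81 px wide (351 × 1.310).
Black = 819 − 459.81 = 359.19 px, or 179.59 per bar.

180 px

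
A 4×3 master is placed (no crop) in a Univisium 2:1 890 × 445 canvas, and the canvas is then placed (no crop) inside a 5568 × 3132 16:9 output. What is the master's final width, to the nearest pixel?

3712 px

First fit — 4×3 into 890×445 spans the height: 593.33 × 445.00.
The Univisium 2:1 canvas is width-limited in 5568×3132, giving 5568.00 × 2784.00; scale factor 6.2562.
The master scales with it: width 593.33 × 6.2562 ≈ 3712.00.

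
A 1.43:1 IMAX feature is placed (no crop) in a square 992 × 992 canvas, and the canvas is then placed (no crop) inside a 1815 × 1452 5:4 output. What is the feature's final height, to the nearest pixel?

1015 px

1.43:1 IMAX in 992×992: fills the width, so the feature is 992.00 × 693.71.
square in 1815×1452: fills the height, so the intermediate becomes 1452.00 × 1452.00 — a scale of ×1.4637.
The feature scales with it: height 693.71 × 1.4637 ≈ 1015.38.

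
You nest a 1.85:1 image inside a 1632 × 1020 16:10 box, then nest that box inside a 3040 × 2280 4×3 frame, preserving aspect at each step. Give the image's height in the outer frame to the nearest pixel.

Inside the 1632×1020 canvas the image is width-limited at 1632.00 × 882.16.
Second fit — the 16:10 canvas into 3040×2280 spans the width: 3040.00 × 1900.00 (×1.8627 from 1632×1020).
The image scales with it: height 882.16 × 1.8627 ≈ 1643.24.

1643 px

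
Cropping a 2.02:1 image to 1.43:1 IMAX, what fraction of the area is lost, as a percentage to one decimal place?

29.2%

1.43:1 IMAX is narrower than 2.02:1, so the crop keeps the full height and trims the width.
(1.430)/(2.020) ≈ 0.708 of the area survives, leaving 29.21% discarded.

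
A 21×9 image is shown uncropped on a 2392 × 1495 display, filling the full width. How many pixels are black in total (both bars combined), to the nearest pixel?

That makes the image 1025.1429 px tall (2392 × 9/21).
1495 − 1025.1429 = 469.8571 px of bars.
That's 469.8571 × 2392 ≈ 1123898 black pixels.

1123898 pixels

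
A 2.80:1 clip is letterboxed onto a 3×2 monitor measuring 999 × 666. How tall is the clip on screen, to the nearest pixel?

357 px

Since 2.800 > 1.500, the clip is width-limited.
The clip is 999 / 2.800 ≈ 356.79 px tall.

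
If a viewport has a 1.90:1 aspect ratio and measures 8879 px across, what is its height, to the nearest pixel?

At 1.90:1, 8879 / 1.900 ≈ 4673.16.

4673 px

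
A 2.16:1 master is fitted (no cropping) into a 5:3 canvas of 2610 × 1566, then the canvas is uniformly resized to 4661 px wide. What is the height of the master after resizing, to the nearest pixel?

2158 px

Fitted into 2610×1566, the master spans the width; its height is 2610 / 2.160 ≈ 1208.33 px.
Resizing to 4661 px wide multiplies everything by 1.7858: 1208.33 → 2157.87 px.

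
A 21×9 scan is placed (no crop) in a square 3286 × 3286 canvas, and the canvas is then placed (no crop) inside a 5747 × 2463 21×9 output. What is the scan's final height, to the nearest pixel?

1056 px

21×9 in 3286×3286: fills the width, so the scan is 3286.00 × 1408.29.
Second fit — the square canvas into 5747×2463 spans the height: 2463.00 × 2463.00 (×0.7495 from 3286×3286).
So the scan's height is 1408.29 × 0.7495 ≈ 1055.57.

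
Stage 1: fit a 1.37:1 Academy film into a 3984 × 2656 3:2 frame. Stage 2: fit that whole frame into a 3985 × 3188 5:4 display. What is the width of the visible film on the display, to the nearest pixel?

Inside the 3984×2656 canvas the film is height-limited at 3638.72 × 2656.00.
The 3:2 canvas is width-limited in 3985×3188, giving 3985.00 × 2656.67; scale factor 1.0003.
The film scales with it: width 3638.72 × 1.0003 ≈ 3639.63.

3640 px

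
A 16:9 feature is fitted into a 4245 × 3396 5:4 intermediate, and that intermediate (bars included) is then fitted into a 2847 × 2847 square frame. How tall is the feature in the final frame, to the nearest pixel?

1601 px

Inside the 4245×3396 canvas the feature is width-limited at 4245.00 × 2387.81.
Second fit — the 5:4 canvas into 2847×2847 spans the width: 2847.00 × 2277.60 (×0.6707 from 4245×3396).
Applying the same ×0.6707: 2387.81 → 1601.44.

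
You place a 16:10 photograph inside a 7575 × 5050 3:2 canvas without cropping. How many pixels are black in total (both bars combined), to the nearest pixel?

Since 1.600 > 1.500, the photograph is width-limited.
That makes the image 4734.3750 px tall (7575 × 10/16).
Leftover height: 5050 − 4734.3750 = 315.6250 px.
That's 315.6250 × 7575 ≈ 2390859 black pixels.

2390859 pixels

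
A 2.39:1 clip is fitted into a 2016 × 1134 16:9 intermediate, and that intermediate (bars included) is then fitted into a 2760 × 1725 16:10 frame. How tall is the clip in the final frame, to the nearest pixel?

Inside the 2016×1134 canvas the clip is width-limited at 2016.00 × 843.51.
The 16:9 canvas is width-limited in 2760×1725, giving 2760.00 × 1552.50; scale factor 1.3690.
The clip scales with it: height 843.51 × 1.3690 ≈ 1154.81.

1155 px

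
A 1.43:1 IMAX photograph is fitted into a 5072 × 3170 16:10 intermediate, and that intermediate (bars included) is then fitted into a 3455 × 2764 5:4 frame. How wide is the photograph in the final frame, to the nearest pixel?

3088 px

Inside the 5072×3170 canvas the photograph is height-limited at 4533.10 × 3170.00.
The 16:10 canvas is width-limited in 3455×2764, giving 3455.00 × 2159.38; scale factor 0.6812.
So the photograph's width is 4533.10 × 0.6812 ≈ 3087.91.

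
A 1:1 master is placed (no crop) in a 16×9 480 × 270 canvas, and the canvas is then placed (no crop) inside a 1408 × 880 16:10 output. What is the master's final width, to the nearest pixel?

792 px

First fit — 1:1 into 480×270 spans the height: 270.00 × 270.00.
Second fit — the 16×9 canvas into 1408×880 spans the width: 1408.00 × 792.00 (×2.9333 from 480×270).
Applying the same ×2.9333: 270.00 → 792.00.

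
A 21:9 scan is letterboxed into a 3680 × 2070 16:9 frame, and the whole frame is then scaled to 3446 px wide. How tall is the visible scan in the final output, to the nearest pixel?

In the 3680×2070 frame the scan fills the width: height = 3680 × 9/21 ≈ 1577.14 px.
Resizing to 3446 px wide multiplies everything by 0.9364: 1577.14 → 1476.86 px.

1477 px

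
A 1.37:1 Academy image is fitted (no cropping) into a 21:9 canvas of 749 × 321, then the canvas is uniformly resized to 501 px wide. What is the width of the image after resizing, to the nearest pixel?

Fitted into 749×321, the image spans the height; its width is 321 × 1.370 ≈ 439.77 px.
The frame scales by 501/749 = 0.6689; 439.77 × 0.6689 ≈ 294.16 px.

294 px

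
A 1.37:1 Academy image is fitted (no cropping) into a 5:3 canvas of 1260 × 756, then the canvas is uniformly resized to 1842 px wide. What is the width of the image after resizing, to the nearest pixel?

1514 px

In the 1260×756 frame the image fills the height: width = 756 × 1.370 ≈ 1035.72 px.
The frame scales by 1842/1260 = 1.4619; 1035.72 × 1.4619 ≈ 1514.12 px.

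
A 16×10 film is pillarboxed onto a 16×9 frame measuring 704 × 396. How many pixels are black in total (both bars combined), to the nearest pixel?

16×10 is narrower than 16×9, so it spans the full height.
The film is 396 × 16/10 ≈ 633.6000 px wide.
Black = 704 − 633.6000 = 70.4000 px.
Across the 396-px span: 70.4000 × 396 ≈ 27878 px.

27878 pixels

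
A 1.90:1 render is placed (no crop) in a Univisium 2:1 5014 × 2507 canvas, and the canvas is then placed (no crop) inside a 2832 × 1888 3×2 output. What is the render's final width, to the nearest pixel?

1.90:1 in 5014×2507: fills the height, so the render is 4763.30 × 2507.00.
The Univisium 2:1 canvas is width-limited in 2832×1888, giving 2832.00 × 1416.00; scale factor 0.5648.
The render scales with it: width 4763.30 × 0.5648 ≈ 2690.40.

2690 px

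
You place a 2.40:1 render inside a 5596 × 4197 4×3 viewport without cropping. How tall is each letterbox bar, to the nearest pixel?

Since 2.400 > 1.333, the render is width-limited.
That makes the image 2331.67 px tall (5596 / 2.400).
4197 − 2331.67 = 1865.33 px of bars (932.67 each).

933 px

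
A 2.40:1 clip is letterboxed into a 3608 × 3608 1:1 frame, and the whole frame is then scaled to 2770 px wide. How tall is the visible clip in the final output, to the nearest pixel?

1154 px

At 3608×3608 the clip is width-limited, so height = 3608 / 2.400 ≈ 1503.33 px.
Scaling 3608 → 2770 is ×0.7677, so the height becomes 1503.33 × 0.7677 ≈ 1154.17 px.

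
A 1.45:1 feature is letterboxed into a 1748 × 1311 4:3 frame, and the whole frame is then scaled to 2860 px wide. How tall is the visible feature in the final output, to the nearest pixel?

1972 px

In the 1748×1311 frame the feature fills the width: height = 1748 / 1.450 ≈ 1205.52 px.
Resizing to 2860 px wide multiplies everything by 1.6362: 1205.52 → 1972.41 px.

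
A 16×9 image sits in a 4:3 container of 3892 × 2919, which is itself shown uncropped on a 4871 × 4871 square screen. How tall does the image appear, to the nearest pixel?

Inside the 3892×2919 canvas the image is width-limited at 3892.00 × 2189.25.
The 4:3 canvas is width-limited in 4871×4871, giving 4871.00 × 3653.25; scale factor 1.2515.
The image scales with it: height 2189.25 × 1.2515 ≈ 2739.94.

2740 px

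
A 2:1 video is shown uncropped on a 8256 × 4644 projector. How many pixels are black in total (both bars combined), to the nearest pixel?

4260096 pixels

Since 2.000 > 1.778, the video is width-limited.
Content height = 8256 × 1/2 ≈ 4128.0000 px.
Leftover height: 4644 − 4128.0000 = 516.0000 px.
Bar area = 516.0000 × 8256 ≈ 4260096 px.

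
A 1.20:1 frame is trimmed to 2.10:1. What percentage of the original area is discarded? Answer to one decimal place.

Going from 1.20:1 to 2.10:1 means cutting height while keeping width.
Area ratio = (1.200)/(2.100) = 57.14%; the remaining 42.86% is cropped out.

42.9%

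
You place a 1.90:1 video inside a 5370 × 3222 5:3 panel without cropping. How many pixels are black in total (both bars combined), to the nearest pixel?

1.90:1 (1.900) > 5:3 (1.667), so the video fills the width.
Content height = 5370 / 1.900 ≈ 2826.3158 px.
Black = 3222 − 2826.3158 = 395.6842 px.
That's 395.6842 × 5370 ≈ 2124824 black pixels.

2124824 pixels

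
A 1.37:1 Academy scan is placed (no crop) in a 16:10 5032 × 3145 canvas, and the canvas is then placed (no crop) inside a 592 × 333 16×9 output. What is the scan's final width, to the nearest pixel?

Inside the 5032×3145 canvas the scan is height-limited at 4308.65 × 3145.00.
Second fit — the 16:10 canvas into 592×333 spans the height: 532.80 × 333.00 (×0.1059 from 5032×3145).
Applying the same ×0.1059: 4308.65 → 456.21.

456 px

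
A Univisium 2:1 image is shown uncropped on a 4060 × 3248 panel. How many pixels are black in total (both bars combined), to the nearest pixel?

4945080 pixels

Univisium 2:1 is wider than 5:4, so it spans the full width.
That makes the image 2030.0000 px tall (4060 × 1/2).
3248 − 2030.0000 = 1218.0000 px of bars.
That's 1218.0000 × 4060 ≈ 4945080 black pixels.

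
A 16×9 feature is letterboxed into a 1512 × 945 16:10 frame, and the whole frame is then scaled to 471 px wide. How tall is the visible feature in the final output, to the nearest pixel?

265 px

Fitted into 1512×945, the feature spans the width; its height is 1512 × 9/16 ≈ 850.50 px.
Resizing to 471 px wide multiplies everything by 0.3115: 850.50 → 264.94 px.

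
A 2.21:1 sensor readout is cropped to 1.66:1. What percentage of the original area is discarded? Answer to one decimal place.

The height stays; only width is cut (since 1.66:1 is narrower than 2.21:1).
(1.660)/(2.210) ≈ 0.751 of the area survives, leaving 24.89% discarded.

24.9%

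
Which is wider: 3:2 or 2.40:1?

2.40:1

3:2 = 1.5 and 2.4; 2.4 > 1.5.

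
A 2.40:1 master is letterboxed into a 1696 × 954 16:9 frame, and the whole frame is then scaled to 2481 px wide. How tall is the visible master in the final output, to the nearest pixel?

1034 px

In the 1696×954 frame the master fills the width: height = 1696 / 2.400 ≈ 706.67 px.
Resizing to 2481 px wide multiplies everything by 1.4629: 706.67 → 1033.75 px.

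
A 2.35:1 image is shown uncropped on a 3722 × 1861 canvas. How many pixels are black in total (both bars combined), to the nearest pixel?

1031628 pixels

2.35:1 (2.350) > Univisium 2:1 (2.000), so the image fills the width.
The image is 3722 / 2.350 ≈ 1583.8298 px tall.
1861 − 1583.8298 = 277.1702 px of bars.
Across the 3722-px span: 277.1702 × 3722 ≈ 1031628 px.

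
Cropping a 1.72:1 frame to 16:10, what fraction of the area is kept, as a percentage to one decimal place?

93.0%

16:10 is narrower than 1.72:1, so the crop keeps the full height and trims the width.
Fraction kept = (1.600)/(1.720) ≈ 93.02%.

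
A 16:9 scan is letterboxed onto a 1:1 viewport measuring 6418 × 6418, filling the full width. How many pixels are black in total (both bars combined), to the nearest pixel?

Content height = 6418 × 9/16 ≈ 3610.1250 px.
Black = 6418 − 3610.1250 = 2807.8750 px.
Across the 6418-px span: 2807.8750 × 6418 ≈ 18020942 px.

18020942 pixels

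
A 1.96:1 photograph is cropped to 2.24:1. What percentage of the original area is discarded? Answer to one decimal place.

Going from 1.96:1 to 2.24:1 means cutting height while keeping width.
Area ratio = (1.960)/(2.240) = 87.50%; the remaining 12.50% is cropped out.

12.5%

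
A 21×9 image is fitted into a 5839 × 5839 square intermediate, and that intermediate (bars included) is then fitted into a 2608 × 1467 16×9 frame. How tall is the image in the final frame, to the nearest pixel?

629 px

21×9 in 5839×5839: fills the width, so the image is 5839.00 × 2502.43.
Second fit — the square canvas into 2608×1467 spans the height: 1467.00 × 1467.00 (×0.2512 from 5839×5839).
The image scales with it: height 2502.43 × 0.2512 ≈ 628.71.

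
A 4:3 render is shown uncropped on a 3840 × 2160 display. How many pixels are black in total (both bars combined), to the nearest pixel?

2073600 pixels

4:3 (1.333) < 16×9 (1.778), so the render fills the height.
That makes the image 2880.0000 px wide (2160 × 4/3).
Leftover width: 3840 − 2880.0000 = 960.0000 px.
That's 960.0000 × 2160 ≈ 2073600 black pixels.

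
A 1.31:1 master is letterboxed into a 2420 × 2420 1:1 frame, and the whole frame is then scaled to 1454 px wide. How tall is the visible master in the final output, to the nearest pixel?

1110 px

Fitted into 2420×2420, the master spans the width; its height is 2420 / 1.310 ≈ 1847.33 px.
The frame scales by 1454/2420 = 0.6008; 1847.33 × 0.6008 ≈ 1109.92 px.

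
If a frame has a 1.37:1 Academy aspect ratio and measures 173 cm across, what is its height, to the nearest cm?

126 cm

At 1.37:1 Academy, 173 / 1.370 ≈ 126.28.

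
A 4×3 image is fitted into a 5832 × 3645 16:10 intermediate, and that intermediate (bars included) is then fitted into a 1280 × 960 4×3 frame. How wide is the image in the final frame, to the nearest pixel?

1067 px

First fit — 4×3 into 5832×3645 spans the height: 4860.00 × 3645.00.
16:10 in 1280×960: fills the width, so the intermediate becomes 1280.00 × 800.00 — a scale of ×0.2195.
Applying the same ×0.2195: 4860.00 → 1066.67.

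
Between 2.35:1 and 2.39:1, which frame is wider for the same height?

2.35 and 2.39; 2.39 > 2.35.

2.39:1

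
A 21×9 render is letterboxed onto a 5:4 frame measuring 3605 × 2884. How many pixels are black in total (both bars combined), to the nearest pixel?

4827095 pixels

Since 2.333 > 1.250, the render is width-limited.
The render is 3605 × 9/21 ≈ 1545.0000 px tall.
2884 − 1545.0000 = 1339.0000 px of bars.
Across the 3605-px span: 1339.0000 × 3605 ≈ 4827095 px.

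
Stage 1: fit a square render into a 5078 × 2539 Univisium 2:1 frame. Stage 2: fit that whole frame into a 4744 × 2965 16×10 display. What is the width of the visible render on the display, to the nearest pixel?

First fit — square into 5078×2539 spans the height: 2539.00 × 2539.00.
Second fit — the Univisium 2:1 canvas into 4744×2965 spans the width: 4744.00 × 2372.00 (×0.9342 from 5078×2539).
The render scales with it: width 2539.00 × 0.9342 ≈ 2372.00.

2372 px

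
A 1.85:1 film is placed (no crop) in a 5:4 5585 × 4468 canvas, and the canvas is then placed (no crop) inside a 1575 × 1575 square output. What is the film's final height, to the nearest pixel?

851 px

Inside the 5585×4468 canvas the film is width-limited at 5585.00 × 3018.92.
5:4 in 1575×1575: fills the width, so the intermediate becomes 1575.00 × 1260.00 — a scale of ×0.2820.
Applying the same ×0.2820: 3018.92 → 851.35.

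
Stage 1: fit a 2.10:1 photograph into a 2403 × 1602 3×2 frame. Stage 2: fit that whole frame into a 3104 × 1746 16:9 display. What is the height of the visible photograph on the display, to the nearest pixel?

1247 px

Inside the 2403×1602 canvas the photograph is width-limited at 2403.00 × 1144.29.
Second fit — the 3×2 canvas into 3104×1746 spans the height: 2619.00 × 1746.00 (×1.0899 from 2403×1602).
Applying the same ×1.0899: 1144.29 → 1247.14.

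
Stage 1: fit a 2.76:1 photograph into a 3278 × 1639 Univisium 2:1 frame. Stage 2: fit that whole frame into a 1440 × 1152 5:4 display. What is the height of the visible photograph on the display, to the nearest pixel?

Inside the 3278×1639 canvas the photograph is width-limited at 3278.00 × 1187.68.
Univisium 2:1 in 1440×1152: fills the width, so the intermediate becomes 1440.00 × 720.00 — a scale of ×0.4393.
Applying the same ×0.4393: 1187.68 → 521.74.

522 px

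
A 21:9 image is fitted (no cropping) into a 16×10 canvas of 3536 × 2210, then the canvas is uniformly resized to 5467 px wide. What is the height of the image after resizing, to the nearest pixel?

2343 px

In the 3536×2210 frame the image fills the width: height = 3536 × 9/21 ≈ 1515.43 px.
Resizing to 5467 px wide multiplies everything by 1.5461: 1515.43 → 2343.00 px.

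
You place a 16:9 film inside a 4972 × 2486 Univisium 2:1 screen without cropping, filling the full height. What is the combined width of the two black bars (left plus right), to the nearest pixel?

552 px

Content width = 2486 × 16/9 ≈ 4419.56 px.
Leftover width: 4972 − 4419.56 = 552.44 px.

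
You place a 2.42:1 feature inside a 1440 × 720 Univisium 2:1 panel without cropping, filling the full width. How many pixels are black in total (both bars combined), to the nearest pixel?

That makes the image 595.0413 px tall (1440 / 2.420).
720 − 595.0413 = 124.9587 px of bars.
That's 124.9587 × 1440 ≈ 179940 black pixels.

179940 pixels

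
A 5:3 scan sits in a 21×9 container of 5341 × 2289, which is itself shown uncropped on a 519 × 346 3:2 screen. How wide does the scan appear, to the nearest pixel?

Inside the 5341×2289 canvas the scan is height-limited at 3815.00 × 2289.00.
The 21×9 canvas is width-limited in 519×346, giving 519.00 × 222.43; scale factor 0.0972.
The scan scales with it: width 3815.00 × 0.0972 ≈ 370.71.

371 px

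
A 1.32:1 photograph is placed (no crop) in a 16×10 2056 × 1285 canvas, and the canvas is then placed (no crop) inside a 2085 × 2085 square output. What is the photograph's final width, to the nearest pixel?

1720 px

First fit — 1.32:1 into 2056×1285 spans the height: 1696.20 × 1285.00.
Second fit — the 16×10 canvas into 2085×2085 spans the width: 2085.00 × 1303.12 (×1.0141 from 2056×1285).
The photograph scales with it: width 1696.20 × 1.0141 ≈ 1720.12.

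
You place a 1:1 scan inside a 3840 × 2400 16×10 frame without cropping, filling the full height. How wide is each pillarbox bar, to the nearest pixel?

720 px

That makes the image 2400.00 px wide (2400 × 1/1).
Black = 3840 − 2400.00 = 1440.00 px, or 720.00 per bar.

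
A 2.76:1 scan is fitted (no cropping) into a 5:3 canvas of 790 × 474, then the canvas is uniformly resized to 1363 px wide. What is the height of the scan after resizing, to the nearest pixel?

494 px

Fitted into 790×474, the scan spans the width; its height is 790 / 2.760 ≈ 286.23 px.
Scaling 790 → 1363 is ×1.7253, so the height becomes 286.23 × 1.7253 ≈ 493.84 px.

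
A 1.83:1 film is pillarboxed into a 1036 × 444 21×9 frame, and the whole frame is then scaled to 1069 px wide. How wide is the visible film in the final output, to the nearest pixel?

In the 1036×444 frame the film fills the height: width = 444 × 1.830 ≈ 812.52 px.
Resizing to 1069 px wide multiplies everything by 1.0319: 812.52 → 838.40 px.

838 px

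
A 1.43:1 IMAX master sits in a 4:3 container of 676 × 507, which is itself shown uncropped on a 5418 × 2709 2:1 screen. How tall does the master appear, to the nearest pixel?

2526 px

1.43:1 IMAX in 676×507: fills the width, so the master is 676.00 × 472.73.
Second fit — the 4:3 canvas into 5418×2709 spans the height: 3612.00 × 2709.00 (×5.3432 from 676×507).
Applying the same ×5.3432: 472.73 → 2525.87.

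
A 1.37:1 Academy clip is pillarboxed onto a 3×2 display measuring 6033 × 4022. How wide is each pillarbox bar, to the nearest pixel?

1.37:1 Academy is narrower than 3×2, so it spans the full height.
Content width = 4022 × 1.370 ≈ 5510.14 px.
6033 − 5510.14 = 522.86 px of bars (261.43 each).

261 px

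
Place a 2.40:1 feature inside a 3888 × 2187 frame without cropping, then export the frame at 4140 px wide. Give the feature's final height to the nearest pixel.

1725 px

At 3888×2187 the feature is width-limited, so height = 3888 / 2.400 ≈ 1620.00 px.
Scaling 3888 → 4140 is ×1.0648, so the height becomes 1620.00 × 1.0648 ≈ 1725.00 px.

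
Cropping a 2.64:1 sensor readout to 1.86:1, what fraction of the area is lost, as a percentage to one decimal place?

29.5%

1.86:1 is narrower than 2.64:1, so the crop keeps the full height and trims the width.
Area ratio = (1.860)/(2.640) = 70.45%; the remaining 29.55% is cropped out.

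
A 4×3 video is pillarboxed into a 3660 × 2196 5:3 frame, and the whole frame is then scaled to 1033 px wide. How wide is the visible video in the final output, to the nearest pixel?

Fitted into 3660×2196, the video spans the height; its width is 2196 × 4/3 ≈ 2928.00 px.
Resizing to 1033 px wide multiplies everything by 0.2822: 2928.00 → 826.40 px.

826 px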